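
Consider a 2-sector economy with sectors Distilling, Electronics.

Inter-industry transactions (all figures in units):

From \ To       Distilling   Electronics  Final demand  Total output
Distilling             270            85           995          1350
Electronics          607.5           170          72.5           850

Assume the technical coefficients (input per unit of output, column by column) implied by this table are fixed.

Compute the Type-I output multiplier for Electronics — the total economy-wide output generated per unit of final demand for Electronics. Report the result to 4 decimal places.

m_2 = 1.5126

Technical coefficients a_ij = z_ij / X_j:
  a_11 = 270/1350 = 0.20, a_21 = 607.5/1350 = 0.45
  a_12 = 85/850 = 0.10, a_22 = 170/850 = 0.20
I − A =
  [   0.80    -0.10]
  [  -0.45     0.80]
det(I−A) = (0.80)(0.80) − (-0.10)(-0.45) = 0.5950
adj(I−A) = [[0.80, 0.10], [0.45, 0.80]]
(I − A)⁻¹ = adj(I−A) / det(I−A) ≈
  [   1.34454     0.16807]
  [   0.75630     1.34454]
The output multiplier for sector j is the column-j sum of the Leontief inverse (I − A)⁻¹ = adj(I−A) / det(I−A).
Column 2 of adj(I−A): (0.10, 0.80); det(I−A) = 0.5950.
m_2 = (0.10 + 0.80) / 0.5950 = 0.90 / 0.5950 ≈ 1.5126.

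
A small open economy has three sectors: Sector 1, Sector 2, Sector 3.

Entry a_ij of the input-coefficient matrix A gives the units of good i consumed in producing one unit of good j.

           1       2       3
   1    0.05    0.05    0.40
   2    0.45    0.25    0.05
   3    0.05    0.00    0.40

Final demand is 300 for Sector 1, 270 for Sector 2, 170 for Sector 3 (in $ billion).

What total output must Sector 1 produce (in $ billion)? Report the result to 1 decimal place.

x_1 = 487.7

I − A =
  [   0.95    -0.05    -0.40]
  [  -0.45     0.75    -0.05]
  [  -0.05     0.00     0.60]
Cofactors of I−A, C_ij = (−1)^(i+j)·(minor ij) (rows/columns in the sector order above):
  C_11 = (0.75)(0.60) − (-0.05)(0.00) = 0.4500
  C_12 = −[(-0.45)(0.60) − (-0.05)(-0.05)] = 0.2725
  C_13 = (-0.45)(0.00) − (0.75)(-0.05) = 0.0375
  C_21 = −[(-0.05)(0.60) − (-0.40)(0.00)] = 0.0300
  C_22 = (0.95)(0.60) − (-0.40)(-0.05) = 0.5500
  C_23 = −[(0.95)(0.00) − (-0.05)(-0.05)] = 0.0025
  C_31 = (-0.05)(-0.05) − (-0.40)(0.75) = 0.3025
  C_32 = −[(0.95)(-0.05) − (-0.40)(-0.45)] = 0.2275
  C_33 = (0.95)(0.75) − (-0.05)(-0.45) = 0.6900
det(I−A) = Σ_j (I−A)_1j·C_1j = (0.95)(0.4500) + (-0.05)(0.2725) + (-0.40)(0.0375) = 0.398875
adj(I−A) = Cᵀ =
  [ 0.4500   0.0300   0.3025]
  [ 0.2725   0.5500   0.2275]
  [ 0.0375   0.0025   0.6900]
(I − A)⁻¹ = adj(I−A) / det(I−A) ≈
  [   1.1282     0.0752     0.7584]
  [   0.6832     1.3789     0.5704]
  [   0.0940     0.0063     1.7299]
x = (I − A)⁻¹ d = adj(I−A)·d / det(I−A), with det(I−A) = 0.398875:
  x_1 = (0.4500·300 + 0.0300·270 + 0.3025·170) / 0.398875 = 194.525 / 0.398875 ≈ 487.7
  x_2 = (0.2725·300 + 0.5500·270 + 0.2275·170) / 0.398875 = 268.925 / 0.398875 ≈ 674.2
  x_3 = (0.0375·300 + 0.0025·270 + 0.6900·170) / 0.398875 = 129.225 / 0.398875 ≈ 324.0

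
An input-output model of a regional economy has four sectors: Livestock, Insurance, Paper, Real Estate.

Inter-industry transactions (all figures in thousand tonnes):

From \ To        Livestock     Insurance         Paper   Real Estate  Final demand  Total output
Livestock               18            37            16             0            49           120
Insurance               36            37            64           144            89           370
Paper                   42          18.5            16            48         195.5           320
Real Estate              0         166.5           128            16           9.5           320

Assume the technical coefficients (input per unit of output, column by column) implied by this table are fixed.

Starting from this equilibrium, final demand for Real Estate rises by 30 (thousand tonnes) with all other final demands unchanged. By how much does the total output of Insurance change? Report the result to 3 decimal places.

Δx_I = 28.571

Technical coefficients a_ij = z_ij / X_j:
  a_LL = 18/120 = 0.15, a_IL = 36/120 = 0.30, a_PL = 42/120 = 0.35, a_RL = 0/120 = 0.00
  a_LI = 37/370 = 0.10, a_II = 37/370 = 0.10, a_PI = 18.5/370 = 0.05, a_RI = 166.5/370 = 0.45
  a_LP = 16/320 = 0.05, a_IP = 64/320 = 0.20, a_PP = 16/320 = 0.05, a_RP = 128/320 = 0.40
  a_LR = 0/320 = 0.00, a_IR = 144/320 = 0.45, a_PR = 48/320 = 0.15, a_RR = 16/320 = 0.05
I − A =
  [   0.85    -0.10    -0.05     0.00]
  [  -0.30     0.90    -0.20    -0.45]
  [  -0.35    -0.05     0.95    -0.15]
  [   0.00    -0.45    -0.40     0.95]
Compute the cofactors C_ij = (−1)^(i+j)·(3×3 minor ij) of I−A; the adjugate is their transpose:
adj(I−A) = Cᵀ =
  [ 0.533875   0.090000   0.069625   0.053625]
  [ 0.382250   0.699500   0.328750   0.383250]
  [ 0.262875   0.131000   0.526125   0.145125]
  [ 0.291750   0.386500   0.377250   0.666250]
det(I−A) = Σ_j (I−A)_1j·C_1j = (0.85)(0.533875) + (-0.10)(0.382250) + (-0.05)(0.262875) + (0.00)(0.291750) = 0.402425
(I − A)⁻¹ = adj(I−A) / det(I−A) ≈
  [   1.3266     0.2236     0.1730     0.1333]
  [   0.9499     1.7382     0.8169     0.9524]
  [   0.6532     0.3255     1.3074     0.3606]
  [   0.7250     0.9604     0.9374     1.6556]
Δx = (I − A)⁻¹ Δd with Δd having +30 in the Real Estate component and 0 elsewhere.
So Δx_I = L_IR · (+30), where L_IR = adj(I−A)_IR / det(I−A) = 0.383250 / 0.402425.
Δx_I = 0.383250 × (+30) / 0.402425 = 11.4975 / 0.402425 ≈ 28.571.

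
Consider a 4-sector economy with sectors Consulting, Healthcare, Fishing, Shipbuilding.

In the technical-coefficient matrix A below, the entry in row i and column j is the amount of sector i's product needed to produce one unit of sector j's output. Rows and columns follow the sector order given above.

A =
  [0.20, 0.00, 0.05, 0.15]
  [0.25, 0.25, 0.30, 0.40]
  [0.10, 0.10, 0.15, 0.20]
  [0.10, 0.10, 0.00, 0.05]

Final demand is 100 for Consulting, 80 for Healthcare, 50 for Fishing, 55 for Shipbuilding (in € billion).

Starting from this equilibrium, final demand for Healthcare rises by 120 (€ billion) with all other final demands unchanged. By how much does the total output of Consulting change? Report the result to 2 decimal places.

I − A =
  [   0.80     0.00    -0.05    -0.15]
  [  -0.25     0.75    -0.30    -0.40]
  [  -0.10    -0.10     0.85    -0.20]
  [  -0.10    -0.10     0.00     0.95]
Compute the cofactors C_ij = (−1)^(i+j)·(3×3 minor ij) of I−A; the adjugate is their transpose:
adj(I−A) = Cᵀ =
  [ 0.537125   0.018500   0.038125   0.100625]
  [ 0.270375   0.627500   0.237375   0.356875]
  [ 0.115000   0.092000   0.523000   0.167000]
  [ 0.085000   0.068000   0.029000   0.481000]
det(I−A) = Σ_j (I−A)_1j·C_1j = (0.80)(0.537125) + (0.00)(0.270375) + (-0.05)(0.115000) + (-0.15)(0.085000) = 0.4112
(I − A)⁻¹ = adj(I−A) / det(I−A) ≈
  [   1.3062     0.0450     0.0927     0.2447]
  [   0.6575     1.5260     0.5773     0.8679]
  [   0.2797     0.2237     1.2719     0.4061]
  [   0.2067     0.1654     0.0705     1.1697]
Δx = (I − A)⁻¹ Δd with Δd having +120 in the Healthcare component and 0 elsewhere.
So Δx_1 = L_12 · (+120), where L_12 = adj(I−A)_12 / det(I−A) = 0.018500 / 0.4112.
Δx_1 = 0.018500 × (+120) / 0.4112 = 2.22 / 0.4112 ≈ 5.40.

Δx_1 = 5.40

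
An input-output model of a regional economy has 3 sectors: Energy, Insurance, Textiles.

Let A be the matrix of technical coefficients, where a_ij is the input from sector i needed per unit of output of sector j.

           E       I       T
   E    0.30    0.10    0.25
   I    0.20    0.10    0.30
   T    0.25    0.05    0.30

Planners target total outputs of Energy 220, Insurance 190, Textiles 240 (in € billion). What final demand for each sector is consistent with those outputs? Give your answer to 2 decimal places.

d_E = 75.00, d_I = 55.00, d_T = 103.50

I − A =
  [   0.70    -0.10    -0.25]
  [  -0.20     0.90    -0.30]
  [  -0.25    -0.05     0.70]
d = (I − A) x:
  d_E = (+0.70)·220 + (-0.10)·190 + (-0.25)·240 = 75.00
  d_I = (-0.20)·220 + (+0.90)·190 + (-0.30)·240 = 55.00
  d_T = (-0.25)·220 + (-0.05)·190 + (+0.70)·240 = 103.50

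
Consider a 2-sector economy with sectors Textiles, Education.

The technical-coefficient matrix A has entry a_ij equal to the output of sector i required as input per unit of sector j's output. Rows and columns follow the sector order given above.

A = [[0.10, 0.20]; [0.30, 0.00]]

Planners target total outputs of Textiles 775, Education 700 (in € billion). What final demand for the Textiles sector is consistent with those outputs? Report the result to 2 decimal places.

I − A =
  [   0.90    -0.20]
  [  -0.30     1.00]
d = (I − A) x:
  d_T = (+0.90)·775 + (-0.20)·700 = 557.50
  d_E = (-0.30)·775 + (+1.00)·700 = 467.50

d_T = 557.50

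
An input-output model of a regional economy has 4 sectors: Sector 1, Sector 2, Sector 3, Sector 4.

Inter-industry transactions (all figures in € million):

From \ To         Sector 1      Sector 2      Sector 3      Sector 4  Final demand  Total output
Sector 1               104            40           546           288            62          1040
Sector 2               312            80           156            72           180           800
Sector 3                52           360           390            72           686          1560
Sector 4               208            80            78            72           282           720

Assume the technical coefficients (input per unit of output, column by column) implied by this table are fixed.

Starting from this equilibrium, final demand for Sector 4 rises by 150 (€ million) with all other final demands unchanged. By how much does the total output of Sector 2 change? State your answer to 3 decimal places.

Technical coefficients a_ij = z_ij / X_j:
  a_11 = 104/1040 = 0.10, a_21 = 312/1040 = 0.30, a_31 = 52/1040 = 0.05, a_41 = 208/1040 = 0.20
  a_12 = 40/800 = 0.05, a_22 = 80/800 = 0.10, a_32 = 360/800 = 0.45, a_42 = 80/800 = 0.10
  a_13 = 546/1560 = 0.35, a_23 = 156/1560 = 0.10, a_33 = 390/1560 = 0.25, a_43 = 78/1560 = 0.05
  a_14 = 288/720 = 0.40, a_24 = 72/720 = 0.10, a_34 = 72/720 = 0.10, a_44 = 72/720 = 0.10
I − A =
  [   0.90    -0.05    -0.35    -0.40]
  [  -0.30     0.90    -0.10    -0.10]
  [  -0.05    -0.45     0.75    -0.10]
  [  -0.20    -0.10    -0.05     0.90]
Compute the cofactors C_ij = (−1)^(i+j)·(3×3 minor ij) of I−A; the adjugate is their transpose:
adj(I−A) = Cᵀ =
  [ 0.551750   0.217750   0.306750   0.303500]
  [ 0.222750   0.519250   0.185000   0.177250]
  [ 0.191500   0.342750   0.621500   0.192250]
  [ 0.158000   0.125125   0.123250   0.492500]
det(I−A) = Σ_j (I−A)_1j·C_1j = (0.90)(0.551750) + (-0.05)(0.222750) + (-0.35)(0.191500) + (-0.40)(0.158000) = 0.3552125
(I − A)⁻¹ = adj(I−A) / det(I−A) ≈
  [   1.5533     0.6130     0.8636     0.8544]
  [   0.6271     1.4618     0.5208     0.4990]
  [   0.5391     0.9649     1.7497     0.5412]
  [   0.4448     0.3523     0.3470     1.3865]
Δx = (I − A)⁻¹ Δd with Δd having +150 in the Sector 4 component and 0 elsewhere.
So Δx_2 = L_24 · (+150), where L_24 = adj(I−A)_24 / det(I−A) = 0.177250 / 0.3552125.
Δx_2 = 0.177250 × (+150) / 0.3552125 = 26.5875 / 0.3552125 ≈ 74.850.

Δx_2 = 74.850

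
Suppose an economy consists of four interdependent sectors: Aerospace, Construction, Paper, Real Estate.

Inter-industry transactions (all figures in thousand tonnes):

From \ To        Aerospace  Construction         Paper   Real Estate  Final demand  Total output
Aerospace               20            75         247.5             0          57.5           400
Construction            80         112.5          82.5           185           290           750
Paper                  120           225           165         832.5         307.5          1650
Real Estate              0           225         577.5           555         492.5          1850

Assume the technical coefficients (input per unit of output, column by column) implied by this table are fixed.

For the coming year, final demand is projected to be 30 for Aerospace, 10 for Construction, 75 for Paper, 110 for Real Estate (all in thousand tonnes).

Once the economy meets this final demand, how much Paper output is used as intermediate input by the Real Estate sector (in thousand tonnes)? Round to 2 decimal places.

Technical coefficients a_ij = z_ij / X_j:
  a_11 = 20/400 = 0.05, a_21 = 80/400 = 0.20, a_31 = 120/400 = 0.30, a_41 = 0/400 = 0.00
  a_12 = 75/750 = 0.10, a_22 = 112.5/750 = 0.15, a_32 = 225/750 = 0.30, a_42 = 225/750 = 0.30
  a_13 = 247.5/1650 = 0.15, a_23 = 82.5/1650 = 0.05, a_33 = 165/1650 = 0.10, a_43 = 577.5/1650 = 0.35
  a_14 = 0/1850 = 0.00, a_24 = 185/1850 = 0.10, a_34 = 832.5/1850 = 0.45, a_44 = 555/1850 = 0.30
I − A =
  [   0.95    -0.10    -0.15     0.00]
  [  -0.20     0.85    -0.05    -0.10]
  [  -0.30    -0.30     0.90    -0.45]
  [   0.00    -0.30    -0.35     0.70]
Compute the cofactors C_ij = (−1)^(i+j)·(3×3 minor ij) of I−A; the adjugate is their transpose:
adj(I−A) = Cᵀ =
  [ 0.346875   0.099000   0.091750   0.073125]
  [ 0.115500   0.417375   0.087500   0.115875]
  [ 0.238500   0.348750   0.522750   0.385875]
  [ 0.168750   0.353250   0.298875   0.645750]
det(I−A) = Σ_j (I−A)_1j·C_1j = (0.95)(0.346875) + (-0.10)(0.115500) + (-0.15)(0.238500) + (0.00)(0.168750) = 0.28220625
(I − A)⁻¹ = adj(I−A) / det(I−A) ≈
  [   1.2292     0.3508     0.3251     0.2591]
  [   0.4093     1.4790     0.3101     0.4106]
  [   0.8451     1.2358     1.8524     1.3674]
  [   0.5980     1.2517     1.0591     2.2882]
First solve x = (I − A)⁻¹ d = adj(I−A)·d / det(I−A); in particular x_4 = (0.168750·30 + 0.353250·10 + 0.298875·75 + 0.645750·110) / 0.28220625 = 102.043125 / 0.28220625 ≈ 361.5906.
Intermediate flow from 3 to 4: z_34 = a_34 · x_4 = 0.45 × 102.043125 / 0.28220625 = 45.91940625 / 0.28220625 ≈ 162.72.

z_34 = 162.72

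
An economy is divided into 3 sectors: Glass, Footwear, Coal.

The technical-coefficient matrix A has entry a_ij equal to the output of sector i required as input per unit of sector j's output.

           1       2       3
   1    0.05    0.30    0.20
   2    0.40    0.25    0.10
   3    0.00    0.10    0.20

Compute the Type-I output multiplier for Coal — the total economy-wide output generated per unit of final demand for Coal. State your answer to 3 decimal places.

I − A =
  [   0.95    -0.30    -0.20]
  [  -0.40     0.75    -0.10]
  [   0.00    -0.10     0.80]
Cofactors of I−A, C_ij = (−1)^(i+j)·(minor ij) (rows/columns in the sector order above):
  C_11 = (0.75)(0.80) − (-0.10)(-0.10) = 0.5900
  C_12 = −[(-0.40)(0.80) − (-0.10)(0.00)] = 0.3200
  C_13 = (-0.40)(-0.10) − (0.75)(0.00) = 0.0400
  C_21 = −[(-0.30)(0.80) − (-0.20)(-0.10)] = 0.2600
  C_22 = (0.95)(0.80) − (-0.20)(0.00) = 0.7600
  C_23 = −[(0.95)(-0.10) − (-0.30)(0.00)] = 0.0950
  C_31 = (-0.30)(-0.10) − (-0.20)(0.75) = 0.1800
  C_32 = −[(0.95)(-0.10) − (-0.20)(-0.40)] = 0.1750
  C_33 = (0.95)(0.75) − (-0.30)(-0.40) = 0.5925
det(I−A) = Σ_j (I−A)_1j·C_1j = (0.95)(0.5900) + (-0.30)(0.3200) + (-0.20)(0.0400) = 0.4565
adj(I−A) = Cᵀ =
  [ 0.5900   0.2600   0.1800]
  [ 0.3200   0.7600   0.1750]
  [ 0.0400   0.0950   0.5925]
(I − A)⁻¹ = adj(I−A) / det(I−A) ≈
  [   1.2924     0.5696     0.3943]
  [   0.7010     1.6648     0.3834]
  [   0.0876     0.2081     1.2979]
The output multiplier for sector j is the column-j sum of the Leontief inverse (I − A)⁻¹ = adj(I−A) / det(I−A).
Column 3 of adj(I−A): (0.1800, 0.1750, 0.5925); det(I−A) = 0.4565.
m_3 = (0.1800 + 0.1750 + 0.5925) / 0.4565 = 0.9475 / 0.4565 ≈ 2.076.

m_3 = 2.076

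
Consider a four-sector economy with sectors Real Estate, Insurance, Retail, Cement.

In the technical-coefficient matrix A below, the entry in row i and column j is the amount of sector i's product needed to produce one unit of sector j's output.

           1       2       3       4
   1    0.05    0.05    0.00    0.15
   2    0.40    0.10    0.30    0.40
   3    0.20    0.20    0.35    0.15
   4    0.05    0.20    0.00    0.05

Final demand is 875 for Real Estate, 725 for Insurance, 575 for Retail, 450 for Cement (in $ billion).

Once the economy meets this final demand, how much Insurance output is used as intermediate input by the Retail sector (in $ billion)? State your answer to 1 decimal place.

I − A =
  [   0.95    -0.05     0.00    -0.15]
  [  -0.40     0.90    -0.30    -0.40]
  [  -0.20    -0.20     0.65    -0.15]
  [  -0.05    -0.20     0.00     0.95]
Compute the cofactors C_ij = (−1)^(i+j)·(3×3 minor ij) of I−A; the adjugate is their transpose:
adj(I−A) = Cᵀ =
  [ 0.437750   0.050375   0.023250   0.094000]
  [ 0.319250   0.581750   0.268500   0.337750]
  [ 0.253750   0.223375   0.697500   0.244250]
  [ 0.090250   0.125125   0.057750   0.482750]
det(I−A) = Σ_j (I−A)_1j·C_1j = (0.95)(0.437750) + (-0.05)(0.319250) + (0.00)(0.253750) + (-0.15)(0.090250) = 0.3863625
(I − A)⁻¹ = adj(I−A) / det(I−A) ≈
  [   1.1330     0.1304     0.0602     0.2433]
  [   0.8263     1.5057     0.6949     0.8742]
  [   0.6568     0.5781     1.8053     0.6322]
  [   0.2336     0.3239     0.1495     1.2495]
First solve x = (I − A)⁻¹ d = adj(I−A)·d / det(I−A); in particular x_3 = (0.253750·875 + 0.223375·725 + 0.697500·575 + 0.244250·450) / 0.3863625 = 894.953125 / 0.3863625 ≈ 2316.356.
Intermediate flow from 2 to 3: z_23 = a_23 · x_3 = 0.30 × 894.953125 / 0.3863625 = 268.4859375 / 0.3863625 ≈ 694.9.

z_23 = 694.9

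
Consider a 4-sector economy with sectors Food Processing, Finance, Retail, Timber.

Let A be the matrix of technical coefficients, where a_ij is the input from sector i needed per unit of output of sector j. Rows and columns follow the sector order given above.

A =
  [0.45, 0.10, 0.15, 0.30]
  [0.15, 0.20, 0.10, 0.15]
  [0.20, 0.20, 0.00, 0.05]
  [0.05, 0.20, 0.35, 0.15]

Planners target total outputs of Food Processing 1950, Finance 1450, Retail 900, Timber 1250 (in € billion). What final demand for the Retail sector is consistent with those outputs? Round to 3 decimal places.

I − A =
  [   0.55    -0.10    -0.15    -0.30]
  [  -0.15     0.80    -0.10    -0.15]
  [  -0.20    -0.20     1.00    -0.05]
  [  -0.05    -0.20    -0.35     0.85]
d = (I − A) x:
  d_1 = (+0.55)·1950 + (-0.10)·1450 + (-0.15)·900 + (-0.30)·1250 = 417.500
  d_2 = (-0.15)·1950 + (+0.80)·1450 + (-0.10)·900 + (-0.15)·1250 = 590.000
  d_3 = (-0.20)·1950 + (-0.20)·1450 + (+1.00)·900 + (-0.05)·1250 = 157.500
  d_4 = (-0.05)·1950 + (-0.20)·1450 + (-0.35)·900 + (+0.85)·1250 = 360.000

d_3 = 157.500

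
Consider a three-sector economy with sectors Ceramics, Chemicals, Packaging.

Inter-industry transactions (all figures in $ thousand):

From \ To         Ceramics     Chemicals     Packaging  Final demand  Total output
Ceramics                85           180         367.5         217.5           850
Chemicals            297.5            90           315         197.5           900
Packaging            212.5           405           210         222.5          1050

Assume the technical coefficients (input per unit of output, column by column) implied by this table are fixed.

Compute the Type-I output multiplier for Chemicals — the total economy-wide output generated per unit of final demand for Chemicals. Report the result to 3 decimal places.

Technical coefficients a_ij = z_ij / X_j:
  a_11 = 85/850 = 0.10, a_21 = 297.5/850 = 0.35, a_31 = 212.5/850 = 0.25
  a_12 = 180/900 = 0.20, a_22 = 90/900 = 0.10, a_32 = 405/900 = 0.45
  a_13 = 367.5/1050 = 0.35, a_23 = 315/1050 = 0.30, a_33 = 210/1050 = 0.20
I − A =
  [   0.90    -0.20    -0.35]
  [  -0.35     0.90    -0.30]
  [  -0.25    -0.45     0.80]
Cofactors of I−A, C_ij = (−1)^(i+j)·(minor ij) (rows/columns in the sector order above):
  C_11 = (0.90)(0.80) − (-0.30)(-0.45) = 0.5850
  C_12 = −[(-0.35)(0.80) − (-0.30)(-0.25)] = 0.3550
  C_13 = (-0.35)(-0.45) − (0.90)(-0.25) = 0.3825
  C_21 = −[(-0.20)(0.80) − (-0.35)(-0.45)] = 0.3175
  C_22 = (0.90)(0.80) − (-0.35)(-0.25) = 0.6325
  C_23 = −[(0.90)(-0.45) − (-0.20)(-0.25)] = 0.4550
  C_31 = (-0.20)(-0.30) − (-0.35)(0.90) = 0.3750
  C_32 = −[(0.90)(-0.30) − (-0.35)(-0.35)] = 0.3925
  C_33 = (0.90)(0.90) − (-0.20)(-0.35) = 0.7400
det(I−A) = Σ_j (I−A)_1j·C_1j = (0.90)(0.5850) + (-0.20)(0.3550) + (-0.35)(0.3825) = 0.321625
adj(I−A) = Cᵀ =
  [ 0.5850   0.3175   0.3750]
  [ 0.3550   0.6325   0.3925]
  [ 0.3825   0.4550   0.7400]
(I − A)⁻¹ = adj(I−A) / det(I−A) ≈
  [   1.8189     0.9872     1.1660]
  [   1.1038     1.9666     1.2204]
  [   1.1893     1.4147     2.3008]
The output multiplier for sector j is the column-j sum of the Leontief inverse (I − A)⁻¹ = adj(I−A) / det(I−A).
Column 2 of adj(I−A): (0.3175, 0.6325, 0.4550); det(I−A) = 0.321625.
m_2 = (0.3175 + 0.6325 + 0.4550) / 0.321625 = 1.405 / 0.321625 ≈ 4.368.

m_2 = 4.368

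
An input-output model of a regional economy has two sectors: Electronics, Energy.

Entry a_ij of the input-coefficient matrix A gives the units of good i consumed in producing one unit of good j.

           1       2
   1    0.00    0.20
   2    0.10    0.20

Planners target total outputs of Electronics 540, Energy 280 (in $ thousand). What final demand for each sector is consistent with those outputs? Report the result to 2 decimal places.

I − A =
  [   1.00    -0.20]
  [  -0.10     0.80]
d = (I − A) x:
  d_1 = (+1.00)·540 + (-0.20)·280 = 484.00
  d_2 = (-0.10)·540 + (+0.80)·280 = 170.00

d_1 = 484.00, d_2 = 170.00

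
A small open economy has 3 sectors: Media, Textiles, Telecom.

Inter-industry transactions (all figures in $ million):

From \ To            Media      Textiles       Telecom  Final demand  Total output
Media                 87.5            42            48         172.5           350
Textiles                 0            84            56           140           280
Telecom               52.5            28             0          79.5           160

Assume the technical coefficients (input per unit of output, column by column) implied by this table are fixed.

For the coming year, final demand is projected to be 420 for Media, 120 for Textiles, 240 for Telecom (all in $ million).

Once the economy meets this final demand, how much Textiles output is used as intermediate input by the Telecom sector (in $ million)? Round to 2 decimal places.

Technical coefficients a_ij = z_ij / X_j:
  a_11 = 87.5/350 = 0.25, a_21 = 0/350 = 0.00, a_31 = 52.5/350 = 0.15
  a_12 = 42/280 = 0.15, a_22 = 84/280 = 0.30, a_32 = 28/280 = 0.10
  a_13 = 48/160 = 0.30, a_23 = 56/160 = 0.35, a_33 = 0/160 = 0.00
I − A =
  [   0.75    -0.15    -0.30]
  [   0.00     0.70    -0.35]
  [  -0.15    -0.10     1.00]
Cofactors of I−A, C_ij = (−1)^(i+j)·(minor ij) (rows/columns in the sector order above):
  C_11 = (0.70)(1.00) − (-0.35)(-0.10) = 0.6650
  C_12 = −[(0.00)(1.00) − (-0.35)(-0.15)] = 0.0525
  C_13 = (0.00)(-0.10) − (0.70)(-0.15) = 0.1050
  C_21 = −[(-0.15)(1.00) − (-0.30)(-0.10)] = 0.1800
  C_22 = (0.75)(1.00) − (-0.30)(-0.15) = 0.7050
  C_23 = −[(0.75)(-0.10) − (-0.15)(-0.15)] = 0.0975
  C_31 = (-0.15)(-0.35) − (-0.30)(0.70) = 0.2625
  C_32 = −[(0.75)(-0.35) − (-0.30)(0.00)] = 0.2625
  C_33 = (0.75)(0.70) − (-0.15)(0.00) = 0.5250
det(I−A) = Σ_j (I−A)_1j·C_1j = (0.75)(0.6650) + (-0.15)(0.0525) + (-0.30)(0.1050) = 0.459375
adj(I−A) = Cᵀ =
  [ 0.6650   0.1800   0.2625]
  [ 0.0525   0.7050   0.2625]
  [ 0.1050   0.0975   0.5250]
(I − A)⁻¹ = adj(I−A) / det(I−A) ≈
  [   1.4476     0.3918     0.5714]
  [   0.1143     1.5347     0.5714]
  [   0.2286     0.2122     1.1429]
First solve x = (I − A)⁻¹ d = adj(I−A)·d / det(I−A); in particular x_3 = (0.1050·420 + 0.0975·120 + 0.5250·240) / 0.459375 = 181.80 / 0.459375 ≈ 395.7551.
Intermediate flow from 2 to 3: z_23 = a_23 · x_3 = 0.35 × 181.80 / 0.459375 = 63.63 / 0.459375 ≈ 138.51.

z_23 = 138.51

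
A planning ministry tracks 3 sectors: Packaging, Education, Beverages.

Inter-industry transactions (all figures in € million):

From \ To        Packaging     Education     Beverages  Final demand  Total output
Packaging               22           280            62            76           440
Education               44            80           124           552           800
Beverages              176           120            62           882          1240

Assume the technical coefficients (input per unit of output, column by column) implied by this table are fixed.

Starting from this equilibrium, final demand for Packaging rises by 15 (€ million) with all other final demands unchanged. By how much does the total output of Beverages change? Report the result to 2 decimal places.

Δx_B = 7.68

Technical coefficients a_ij = z_ij / X_j:
  a_PP = 22/440 = 0.05, a_EP = 44/440 = 0.10, a_BP = 176/440 = 0.40
  a_PE = 280/800 = 0.35, a_EE = 80/800 = 0.10, a_BE = 120/800 = 0.15
  a_PB = 62/1240 = 0.05, a_EB = 124/1240 = 0.10, a_BB = 62/1240 = 0.05
I − A =
  [   0.95    -0.35    -0.05]
  [  -0.10     0.90    -0.10]
  [  -0.40    -0.15     0.95]
Cofactors of I−A, C_ij = (−1)^(i+j)·(minor ij) (rows/columns in the sector order above):
  C_11 = (0.90)(0.95) − (-0.10)(-0.15) = 0.8400
  C_12 = −[(-0.10)(0.95) − (-0.10)(-0.40)] = 0.1350
  C_13 = (-0.10)(-0.15) − (0.90)(-0.40) = 0.3750
  C_21 = −[(-0.35)(0.95) − (-0.05)(-0.15)] = 0.3400
  C_22 = (0.95)(0.95) − (-0.05)(-0.40) = 0.8825
  C_23 = −[(0.95)(-0.15) − (-0.35)(-0.40)] = 0.2825
  C_31 = (-0.35)(-0.10) − (-0.05)(0.90) = 0.0800
  C_32 = −[(0.95)(-0.10) − (-0.05)(-0.10)] = 0.1000
  C_33 = (0.95)(0.90) − (-0.35)(-0.10) = 0.8200
det(I−A) = Σ_j (I−A)_1j·C_1j = (0.95)(0.8400) + (-0.35)(0.1350) + (-0.05)(0.3750) = 0.7320
adj(I−A) = Cᵀ =
  [ 0.8400   0.3400   0.0800]
  [ 0.1350   0.8825   0.1000]
  [ 0.3750   0.2825   0.8200]
(I − A)⁻¹ = adj(I−A) / det(I−A) ≈
  [   1.1475     0.4645     0.1093]
  [   0.1844     1.2056     0.1366]
  [   0.5123     0.3859     1.1202]
Δx = (I − A)⁻¹ Δd with Δd having +15 in the Packaging component and 0 elsewhere.
So Δx_B = L_BP · (+15), where L_BP = adj(I−A)_BP / det(I−A) = 0.3750 / 0.7320.
Δx_B = 0.3750 × (+15) / 0.7320 = 5.625 / 0.7320 ≈ 7.68.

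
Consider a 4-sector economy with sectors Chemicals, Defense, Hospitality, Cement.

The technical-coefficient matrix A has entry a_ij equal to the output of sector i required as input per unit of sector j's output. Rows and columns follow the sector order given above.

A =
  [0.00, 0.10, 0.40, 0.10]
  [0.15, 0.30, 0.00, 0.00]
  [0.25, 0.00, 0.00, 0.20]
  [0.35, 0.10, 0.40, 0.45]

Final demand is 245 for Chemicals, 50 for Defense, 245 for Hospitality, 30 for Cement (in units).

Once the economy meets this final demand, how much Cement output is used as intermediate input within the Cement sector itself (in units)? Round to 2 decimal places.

z_44 = 389.27

I − A =
  [   1.00    -0.10    -0.40    -0.10]
  [  -0.15     0.70     0.00     0.00]
  [  -0.25     0.00     1.00    -0.20]
  [  -0.35    -0.10    -0.40     0.55]
Compute the cofactors C_ij = (−1)^(i+j)·(3×3 minor ij) of I−A; the adjugate is their transpose:
adj(I−A) = Cᵀ =
  [ 0.32900   0.06500   0.18200   0.12600]
  [ 0.07050   0.34200   0.03900   0.02700]
  [ 0.14825   0.04325   0.35075   0.15450]
  [ 0.33000   0.13500   0.37800   0.61500]
det(I−A) = Σ_j (I−A)_1j·C_1j = (1.00)(0.32900) + (-0.10)(0.07050) + (-0.40)(0.14825) + (-0.10)(0.33000) = 0.22965
(I − A)⁻¹ = adj(I−A) / det(I−A) ≈
  [   1.4326     0.2830     0.7925     0.5487]
  [   0.3070     1.4892     0.1698     0.1176]
  [   0.6455     0.1883     1.5273     0.6728]
  [   1.4370     0.5879     1.6460     2.6780]
First solve x = (I − A)⁻¹ d = adj(I−A)·d / det(I−A); in particular x_4 = (0.33000·245 + 0.13500·50 + 0.37800·245 + 0.61500·30) / 0.22965 = 198.66 / 0.22965 ≈ 865.0555.
Intermediate flow from 4 to 4: z_44 = a_44 · x_4 = 0.45 × 198.66 / 0.22965 = 89.397 / 0.22965 ≈ 389.27.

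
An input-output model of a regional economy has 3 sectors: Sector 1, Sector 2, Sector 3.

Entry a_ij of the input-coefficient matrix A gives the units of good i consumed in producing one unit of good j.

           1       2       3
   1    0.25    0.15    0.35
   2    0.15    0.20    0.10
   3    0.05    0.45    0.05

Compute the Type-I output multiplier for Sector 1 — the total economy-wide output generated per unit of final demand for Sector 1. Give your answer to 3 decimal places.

I − A =
  [   0.75    -0.15    -0.35]
  [  -0.15     0.80    -0.10]
  [  -0.05    -0.45     0.95]
Cofactors of I−A, C_ij = (−1)^(i+j)·(minor ij) (rows/columns in the sector order above):
  C_11 = (0.80)(0.95) − (-0.10)(-0.45) = 0.7150
  C_12 = −[(-0.15)(0.95) − (-0.10)(-0.05)] = 0.1475
  C_13 = (-0.15)(-0.45) − (0.80)(-0.05) = 0.1075
  C_21 = −[(-0.15)(0.95) − (-0.35)(-0.45)] = 0.3000
  C_22 = (0.75)(0.95) − (-0.35)(-0.05) = 0.6950
  C_23 = −[(0.75)(-0.45) − (-0.15)(-0.05)] = 0.3450
  C_31 = (-0.15)(-0.10) − (-0.35)(0.80) = 0.2950
  C_32 = −[(0.75)(-0.10) − (-0.35)(-0.15)] = 0.1275
  C_33 = (0.75)(0.80) − (-0.15)(-0.15) = 0.5775
det(I−A) = Σ_j (I−A)_1j·C_1j = (0.75)(0.7150) + (-0.15)(0.1475) + (-0.35)(0.1075) = 0.4765
adj(I−A) = Cᵀ =
  [ 0.7150   0.3000   0.2950]
  [ 0.1475   0.6950   0.1275]
  [ 0.1075   0.3450   0.5775]
(I − A)⁻¹ = adj(I−A) / det(I−A) ≈
  [   1.5005     0.6296     0.6191]
  [   0.3095     1.4586     0.2676]
  [   0.2256     0.7240     1.2120]
The output multiplier for sector j is the column-j sum of the Leontief inverse (I − A)⁻¹ = adj(I−A) / det(I−A).
Column 1 of adj(I−A): (0.7150, 0.1475, 0.1075); det(I−A) = 0.4765.
m_1 = (0.7150 + 0.1475 + 0.1075) / 0.4765 = 0.97 / 0.4765 ≈ 2.036.

m_1 = 2.036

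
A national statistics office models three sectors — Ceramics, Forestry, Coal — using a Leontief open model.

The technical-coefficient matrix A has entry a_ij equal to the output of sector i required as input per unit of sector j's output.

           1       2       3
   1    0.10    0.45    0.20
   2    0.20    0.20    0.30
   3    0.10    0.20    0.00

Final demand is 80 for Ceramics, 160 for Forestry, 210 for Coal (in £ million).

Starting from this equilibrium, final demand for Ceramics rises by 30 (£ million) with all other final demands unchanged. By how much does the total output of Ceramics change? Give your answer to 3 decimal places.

I − A =
  [   0.90    -0.45    -0.20]
  [  -0.20     0.80    -0.30]
  [  -0.10    -0.20     1.00]
Cofactors of I−A, C_ij = (−1)^(i+j)·(minor ij) (rows/columns in the sector order above):
  C_11 = (0.80)(1.00) − (-0.30)(-0.20) = 0.7400
  C_12 = −[(-0.20)(1.00) − (-0.30)(-0.10)] = 0.2300
  C_13 = (-0.20)(-0.20) − (0.80)(-0.10) = 0.1200
  C_21 = −[(-0.45)(1.00) − (-0.20)(-0.20)] = 0.4900
  C_22 = (0.90)(1.00) − (-0.20)(-0.10) = 0.8800
  C_23 = −[(0.90)(-0.20) − (-0.45)(-0.10)] = 0.2250
  C_31 = (-0.45)(-0.30) − (-0.20)(0.80) = 0.2950
  C_32 = −[(0.90)(-0.30) − (-0.20)(-0.20)] = 0.3100
  C_33 = (0.90)(0.80) − (-0.45)(-0.20) = 0.6300
det(I−A) = Σ_j (I−A)_1j·C_1j = (0.90)(0.7400) + (-0.45)(0.2300) + (-0.20)(0.1200) = 0.5385
adj(I−A) = Cᵀ =
  [ 0.7400   0.4900   0.2950]
  [ 0.2300   0.8800   0.3100]
  [ 0.1200   0.2250   0.6300]
(I − A)⁻¹ = adj(I−A) / det(I−A) ≈
  [   1.3742     0.9099     0.5478]
  [   0.4271     1.6342     0.5757]
  [   0.2228     0.4178     1.1699]
Δx = (I − A)⁻¹ Δd with Δd having +30 in the Ceramics component and 0 elsewhere.
So Δx_1 = L_11 · (+30), where L_11 = adj(I−A)_11 / det(I−A) = 0.7400 / 0.5385.
Δx_1 = 0.7400 × (+30) / 0.5385 = 22.20 / 0.5385 ≈ 41.226.

Δx_1 = 41.226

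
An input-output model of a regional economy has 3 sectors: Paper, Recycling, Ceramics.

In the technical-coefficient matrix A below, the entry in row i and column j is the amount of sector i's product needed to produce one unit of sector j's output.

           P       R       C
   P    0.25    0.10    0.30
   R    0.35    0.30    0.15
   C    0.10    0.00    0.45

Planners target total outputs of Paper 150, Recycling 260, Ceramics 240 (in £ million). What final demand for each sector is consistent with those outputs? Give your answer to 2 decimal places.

I − A =
  [   0.75    -0.10    -0.30]
  [  -0.35     0.70    -0.15]
  [  -0.10     0.00     0.55]
d = (I − A) x:
  d_P = (+0.75)·150 + (-0.10)·260 + (-0.30)·240 = 14.50
  d_R = (-0.35)·150 + (+0.70)·260 + (-0.15)·240 = 93.50
  d_C = (-0.10)·150 + (+0.00)·260 + (+0.55)·240 = 117.00

d_P = 14.50, d_R = 93.50, d_C = 117.00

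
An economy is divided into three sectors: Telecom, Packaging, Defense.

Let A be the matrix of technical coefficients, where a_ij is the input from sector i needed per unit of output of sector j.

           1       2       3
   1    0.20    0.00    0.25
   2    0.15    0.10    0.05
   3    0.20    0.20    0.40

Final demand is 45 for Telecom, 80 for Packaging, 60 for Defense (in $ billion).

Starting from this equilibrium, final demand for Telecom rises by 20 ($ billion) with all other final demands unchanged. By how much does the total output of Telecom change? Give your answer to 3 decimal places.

Δx_1 = 28.533

I − A =
  [   0.80     0.00    -0.25]
  [  -0.15     0.90    -0.05]
  [  -0.20    -0.20     0.60]
Cofactors of I−A, C_ij = (−1)^(i+j)·(minor ij) (rows/columns in the sector order above):
  C_11 = (0.90)(0.60) − (-0.05)(-0.20) = 0.5300
  C_12 = −[(-0.15)(0.60) − (-0.05)(-0.20)] = 0.1000
  C_13 = (-0.15)(-0.20) − (0.90)(-0.20) = 0.2100
  C_21 = −[(0.00)(0.60) − (-0.25)(-0.20)] = 0.0500
  C_22 = (0.80)(0.60) − (-0.25)(-0.20) = 0.4300
  C_23 = −[(0.80)(-0.20) − (0.00)(-0.20)] = 0.1600
  C_31 = (0.00)(-0.05) − (-0.25)(0.90) = 0.2250
  C_32 = −[(0.80)(-0.05) − (-0.25)(-0.15)] = 0.0775
  C_33 = (0.80)(0.90) − (0.00)(-0.15) = 0.7200
det(I−A) = Σ_j (I−A)_1j·C_1j = (0.80)(0.5300) + (0.00)(0.1000) + (-0.25)(0.2100) = 0.3715
adj(I−A) = Cᵀ =
  [ 0.5300   0.0500   0.2250]
  [ 0.1000   0.4300   0.0775]
  [ 0.2100   0.1600   0.7200]
(I − A)⁻¹ = adj(I−A) / det(I−A) ≈
  [   1.4266     0.1346     0.6057]
  [   0.2692     1.1575     0.2086]
  [   0.5653     0.4307     1.9381]
Δx = (I − A)⁻¹ Δd with Δd having +20 in the Telecom component and 0 elsewhere.
So Δx_1 = L_11 · (+20), where L_11 = adj(I−A)_11 / det(I−A) = 0.5300 / 0.3715.
Δx_1 = 0.5300 × (+20) / 0.3715 = 10.60 / 0.3715 ≈ 28.533.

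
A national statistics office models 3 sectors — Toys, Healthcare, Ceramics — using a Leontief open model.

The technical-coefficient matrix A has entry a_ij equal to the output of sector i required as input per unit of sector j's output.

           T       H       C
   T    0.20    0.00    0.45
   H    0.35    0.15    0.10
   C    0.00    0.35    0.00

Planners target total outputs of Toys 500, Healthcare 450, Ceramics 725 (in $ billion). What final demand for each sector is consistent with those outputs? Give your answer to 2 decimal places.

d_T = 73.75, d_H = 135.00, d_C = 567.50

I − A =
  [   0.80     0.00    -0.45]
  [  -0.35     0.85    -0.10]
  [   0.00    -0.35     1.00]
d = (I − A) x:
  d_T = (+0.80)·500 + (+0.00)·450 + (-0.45)·725 = 73.75
  d_H = (-0.35)·500 + (+0.85)·450 + (-0.10)·725 = 135.00
  d_C = (+0.00)·500 + (-0.35)·450 + (+1.00)·725 = 567.50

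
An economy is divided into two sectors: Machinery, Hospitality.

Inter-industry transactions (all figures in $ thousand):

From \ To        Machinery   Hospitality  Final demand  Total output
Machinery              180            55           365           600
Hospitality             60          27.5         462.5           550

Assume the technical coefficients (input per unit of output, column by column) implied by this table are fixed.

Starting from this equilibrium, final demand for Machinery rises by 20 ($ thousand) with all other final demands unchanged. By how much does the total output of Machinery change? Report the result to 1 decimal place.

Δx_1 = 29.0

Technical coefficients a_ij = z_ij / X_j:
  a_11 = 180/600 = 0.30, a_21 = 60/600 = 0.10
  a_12 = 55/550 = 0.10, a_22 = 27.5/550 = 0.05
I − A =
  [   0.70    -0.10]
  [  -0.10     0.95]
det(I−A) = (0.70)(0.95) − (-0.10)(-0.10) = 0.6550
adj(I−A) = [[0.95, 0.10], [0.10, 0.70]]
(I − A)⁻¹ = adj(I−A) / det(I−A) ≈
  [   1.4504     0.1527]
  [   0.1527     1.0687]
Δx = (I − A)⁻¹ Δd with Δd having +20 in the Machinery component and 0 elsewhere.
So Δx_1 = L_11 · (+20), where L_11 = adj(I−A)_11 / det(I−A) = 0.95 / 0.6550.
Δx_1 = 0.95 × (+20) / 0.6550 = 19.00 / 0.6550 ≈ 29.0.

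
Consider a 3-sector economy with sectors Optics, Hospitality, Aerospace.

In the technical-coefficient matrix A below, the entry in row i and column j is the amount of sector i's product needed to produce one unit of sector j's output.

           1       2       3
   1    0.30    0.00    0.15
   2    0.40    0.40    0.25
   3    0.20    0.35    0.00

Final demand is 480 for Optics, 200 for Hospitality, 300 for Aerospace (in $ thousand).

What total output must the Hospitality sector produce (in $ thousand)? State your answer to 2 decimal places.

x_2 = 1315.09

I − A =
  [   0.70     0.00    -0.15]
  [  -0.40     0.60    -0.25]
  [  -0.20    -0.35     1.00]
Cofactors of I−A, C_ij = (−1)^(i+j)·(minor ij) (rows/columns in the sector order above):
  C_11 = (0.60)(1.00) − (-0.25)(-0.35) = 0.5125
  C_12 = −[(-0.40)(1.00) − (-0.25)(-0.20)] = 0.4500
  C_13 = (-0.40)(-0.35) − (0.60)(-0.20) = 0.2600
  C_21 = −[(0.00)(1.00) − (-0.15)(-0.35)] = 0.0525
  C_22 = (0.70)(1.00) − (-0.15)(-0.20) = 0.6700
  C_23 = −[(0.70)(-0.35) − (0.00)(-0.20)] = 0.2450
  C_31 = (0.00)(-0.25) − (-0.15)(0.60) = 0.0900
  C_32 = −[(0.70)(-0.25) − (-0.15)(-0.40)] = 0.2350
  C_33 = (0.70)(0.60) − (0.00)(-0.40) = 0.4200
det(I−A) = Σ_j (I−A)_1j·C_1j = (0.70)(0.5125) + (0.00)(0.4500) + (-0.15)(0.2600) = 0.31975
adj(I−A) = Cᵀ =
  [ 0.5125   0.0525   0.0900]
  [ 0.4500   0.6700   0.2350]
  [ 0.2600   0.2450   0.4200]
(I − A)⁻¹ = adj(I−A) / det(I−A) ≈
  [   1.6028     0.1642     0.2815]
  [   1.4073     2.0954     0.7349]
  [   0.8131     0.7662     1.3135]
x = (I − A)⁻¹ d = adj(I−A)·d / det(I−A), with det(I−A) = 0.31975:
  x_1 = (0.5125·480 + 0.0525·200 + 0.0900·300) / 0.31975 = 283.50 / 0.31975 ≈ 886.63
  x_2 = (0.4500·480 + 0.6700·200 + 0.2350·300) / 0.31975 = 420.50 / 0.31975 ≈ 1315.09
  x_3 = (0.2600·480 + 0.2450·200 + 0.4200·300) / 0.31975 = 299.80 / 0.31975 ≈ 937.61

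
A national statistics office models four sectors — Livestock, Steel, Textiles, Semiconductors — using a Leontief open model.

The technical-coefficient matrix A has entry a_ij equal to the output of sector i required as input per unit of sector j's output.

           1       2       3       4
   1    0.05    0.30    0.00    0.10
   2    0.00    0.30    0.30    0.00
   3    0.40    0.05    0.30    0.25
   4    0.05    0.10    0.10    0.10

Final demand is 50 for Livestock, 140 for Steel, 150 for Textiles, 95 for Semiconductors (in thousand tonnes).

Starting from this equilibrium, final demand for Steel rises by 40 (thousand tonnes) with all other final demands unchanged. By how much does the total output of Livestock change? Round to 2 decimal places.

I − A =
  [   0.95    -0.30     0.00    -0.10]
  [   0.00     0.70    -0.30     0.00]
  [  -0.40    -0.05     0.70    -0.25]
  [  -0.05    -0.10    -0.10     0.90]
Compute the cofactors C_ij = (−1)^(i+j)·(3×3 minor ij) of I−A; the adjugate is their transpose:
adj(I−A) = Cᵀ =
  [ 0.40250   0.18900   0.09100   0.07000]
  [ 0.11175   0.56725   0.25500   0.08325]
  [ 0.26075   0.18200   0.59500   0.19425]
  [ 0.06375   0.09375   0.09950   0.41525]
det(I−A) = Σ_j (I−A)_1j·C_1j = (0.95)(0.40250) + (-0.30)(0.11175) + (0.00)(0.26075) + (-0.10)(0.06375) = 0.342475
(I − A)⁻¹ = adj(I−A) / det(I−A) ≈
  [   1.1753     0.5519     0.2657     0.2044]
  [   0.3263     1.6563     0.7446     0.2431]
  [   0.7614     0.5314     1.7374     0.5672]
  [   0.1861     0.2737     0.2905     1.2125]
Δx = (I − A)⁻¹ Δd with Δd having +40 in the Steel component and 0 elsewhere.
So Δx_1 = L_12 · (+40), where L_12 = adj(I−A)_12 / det(I−A) = 0.18900 / 0.342475.
Δx_1 = 0.18900 × (+40) / 0.342475 = 7.56 / 0.342475 ≈ 22.07.

Δx_1 = 22.07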